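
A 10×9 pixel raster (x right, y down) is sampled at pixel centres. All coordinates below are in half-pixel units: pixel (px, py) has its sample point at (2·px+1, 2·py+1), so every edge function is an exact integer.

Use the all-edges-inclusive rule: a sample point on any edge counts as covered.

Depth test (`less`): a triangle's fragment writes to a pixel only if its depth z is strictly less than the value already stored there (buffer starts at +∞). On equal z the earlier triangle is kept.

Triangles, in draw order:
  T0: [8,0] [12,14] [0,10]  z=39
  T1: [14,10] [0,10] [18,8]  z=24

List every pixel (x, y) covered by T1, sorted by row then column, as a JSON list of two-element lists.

T0:
  2·area = 152
  edge (8, 0)→(12, 14): d=(4,14) inclusive
  edge (12, 14)→(0, 10): d=(-12,-4) inclusive
  edge (0, 10)→(8, 0): d=(8,-10) inclusive
    (3,1)@(7, 3): e=[26,112,14] → █
    (4,1)@(9, 3): e=[-2,120,34] → ·
    (2,2)@(5, 5): e=[62,80,10] → █
    (4,2)@(9, 5): e=[6,96,50] → █
    (5,2)@(11, 5): e=[-22,104,70] → ·
    (1,3)@(3, 7): e=[98,48,6] → █
    (5,3)@(11, 7): e=[-14,80,86] → ·
    (0,4)@(1, 9): e=[134,16,2] → █
    (5,4)@(11, 9): e=[-6,56,102] → ·
    (0,5)@(1, 11): e=[142,-8,18] → ·
    (1,5)@(3, 11): e=[114,0,38] → █  [on edge]
    (5,5)@(11, 11): e=[2,32,118] → █
    (4,6)@(9, 13): e=[38,0,114] → █  [on edge]
    (7,7)@(15, 15): e=[-38,0,190] → ·  [on edge]
  covered (20 px):
    · · · · · · · · · ·
    · · · █ · · · · · ·
    · · █ █ █ · · · · ·
    · █ █ █ █ · · · · ·
    █ █ █ █ █ · · · · ·
    · █ █ █ █ █ · · · ·
    · · · · █ █ · · · ·
    · · · · · · · · · ·
    · · · · · · · · · ·
T1:
  2·area = 28
  edge (14, 10)→(0, 10): d=(-14,0) inclusive
  edge (0, 10)→(18, 8): d=(18,-2) inclusive
  edge (18, 8)→(14, 10): d=(-4,2) inclusive
    (4,4)@(9, 9): e=[14,0,14] → █  [on edge]
    (5,4)@(11, 9): e=[14,4,10] → █
    (6,4)@(13, 9): e=[14,8,6] → █
    (7,4)@(15, 9): e=[14,12,2] → █
    (8,4)@(17, 9): e=[14,16,-2] → ·
    (4,5)@(9, 11): e=[-14,36,6] → ·
    (5,5)@(11, 11): e=[-14,40,2] → ·
    (6,5)@(13, 11): e=[-14,44,-2] → ·
    (7,5)@(15, 11): e=[-14,48,-6] → ·
  covered (4 px):
    · · · · · · · · · ·
    · · · · · · · · · ·
    · · · · · · · · · ·
    · · · · · · · · · ·
    · · · · █ █ █ █ · ·
    · · · · · · · · · ·
    · · · · · · · · · ·
    · · · · · · · · · ·
    · · · · · · · · · ·

Answer: [[4,4],[5,4],[6,4],[7,4]]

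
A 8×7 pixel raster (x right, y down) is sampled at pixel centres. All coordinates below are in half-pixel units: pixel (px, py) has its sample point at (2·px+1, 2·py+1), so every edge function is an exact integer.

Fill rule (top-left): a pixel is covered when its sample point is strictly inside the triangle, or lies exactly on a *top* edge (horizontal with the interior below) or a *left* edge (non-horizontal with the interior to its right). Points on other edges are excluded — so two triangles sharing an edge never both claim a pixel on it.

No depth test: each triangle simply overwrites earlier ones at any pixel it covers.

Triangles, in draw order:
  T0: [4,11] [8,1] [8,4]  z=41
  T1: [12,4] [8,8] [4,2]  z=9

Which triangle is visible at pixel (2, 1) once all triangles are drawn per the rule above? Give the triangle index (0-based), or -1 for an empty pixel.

T0:
  2·area = 12
  edge (4, 11)→(8, 1): d=(4,-10) top-left  bias=+0
  edge (8, 1)→(8, 4): d=(0,3) right/bottom  bias=-1
  edge (8, 4)→(4, 11): d=(-4,7) right/bottom  bias=-1
    (3,2)@(7, 5): e=[6,3,3] → #
    (4,2)@(9, 5): e=[26,-3,-11] → ·
    (3,3)@(7, 7): e=[14,3,-5] → ·
    (2,4)@(5, 9): e=[2,9,1] → #
    (3,4)@(7, 9): e=[22,3,-13] → ·
    (2,5)@(5, 11): e=[10,9,-7] → ·
  covered (2 px):
    · · · · · · · ·
    · · · · · · · ·
    · · · # · · · ·
    · · · · · · · ·
    · · # · · · · ·
    · · · · · · · ·
    · · · · · · · ·
T1:
  2·area = 40
  edge (12, 4)→(8, 8): d=(-4,4) right/bottom  bias=-1
  edge (8, 8)→(4, 2): d=(-4,-6) top-left  bias=+0
  edge (4, 2)→(12, 4): d=(8,2) right/bottom  bias=-1
    (7,0)@(15, 1): e=[0,70,-30] → ·  [on edge]
    (2,1)@(5, 3): e=[32,2,6] → #
    (3,1)@(7, 3): e=[24,14,2] → #
    (4,1)@(9, 3): e=[16,26,-2] → ·
    (6,1)@(13, 3): e=[0,50,-10] → ·  [on edge]
    (2,2)@(5, 5): e=[24,-6,22] → ·
    (3,2)@(7, 5): e=[16,6,18] → #
    (4,2)@(9, 5): e=[8,18,14] → #
    (5,2)@(11, 5): e=[0,30,10] → ·  [on edge]
    (3,3)@(7, 7): e=[8,-2,34] → ·
    (4,3)@(9, 7): e=[0,10,30] → ·  [on edge]
    (3,4)@(7, 9): e=[0,-10,50] → ·  [on edge]
    (2,5)@(5, 11): e=[0,-30,70] → ·  [on edge]
    (1,6)@(3, 13): e=[0,-50,90] → ·  [on edge]
  covered (4 px):
    · · · · · · · ·
    · · # # · · · ·
    · · · # # · · ·
    · · · · · · · ·
    · · · · · · · ·
    · · · · · · · ·
    · · · · · · · ·

Z-buffer (winner per pixel, '.' = empty):
  . . . . . . . .
  . . 1 1 . . . .
  . . . 1 1 . . .
  . . . . . . . .
  . . 0 . . . . .
  . . . . . . . .
  . . . . . . . .

Result: 1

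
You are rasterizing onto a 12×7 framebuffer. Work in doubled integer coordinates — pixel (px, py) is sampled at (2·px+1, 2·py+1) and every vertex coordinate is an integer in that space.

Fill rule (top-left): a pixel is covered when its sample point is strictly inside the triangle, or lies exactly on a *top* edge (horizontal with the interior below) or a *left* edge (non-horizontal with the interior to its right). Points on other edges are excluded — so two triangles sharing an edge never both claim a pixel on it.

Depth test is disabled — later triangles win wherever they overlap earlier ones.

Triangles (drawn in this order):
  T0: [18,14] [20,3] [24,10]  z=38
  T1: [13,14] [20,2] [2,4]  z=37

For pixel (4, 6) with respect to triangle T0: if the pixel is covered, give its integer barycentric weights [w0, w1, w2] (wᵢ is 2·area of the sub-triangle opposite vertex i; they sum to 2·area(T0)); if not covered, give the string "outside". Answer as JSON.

T0:
  2·area = 58
  edge (18, 14)→(20, 3): d=(2,-11) top-left  bias=+0
  edge (20, 3)→(24, 10): d=(4,7) right/bottom  bias=-1
  edge (24, 10)→(18, 14): d=(-6,4) right/bottom  bias=-1
    (10,2)@(21, 5): e=[15,1,42] → █
    (11,2)@(23, 5): e=[37,-13,34] → ·
    (10,3)@(21, 7): e=[19,9,30] → █
    (11,3)@(23, 7): e=[41,-5,22] → ·
    (9,4)@(19, 9): e=[1,31,26] → █
    (11,4)@(23, 9): e=[45,3,10] → █
    (9,5)@(19, 11): e=[5,39,14] → █
    (11,5)@(23, 11): e=[49,11,-2] → ·
    (9,6)@(19, 13): e=[9,47,2] → █
    (10,6)@(21, 13): e=[31,33,-6] → ·
  covered (8 px):
    · · · · · · · · · · · ·
    · · · · · · · · · · · ·
    · · · · · · · · · · █ ·
    · · · · · · · · · · █ ·
    · · · · · · · · · █ █ █
    · · · · · · · · · █ █ ·
    · · · · · · · · · █ · ·
T1:
  2·area = 202  (B↔C swapped to make it positive)
  edge (13, 14)→(2, 4): d=(-11,-10) top-left  bias=+0
  edge (2, 4)→(20, 2): d=(18,-2) top-left  bias=+0
  edge (20, 2)→(13, 14): d=(-7,12) right/bottom  bias=-1
    (5,1)@(11, 3): e=[101,0,101] → █  [on edge]
    (6,1)@(13, 3): e=[121,4,77] → █
    (7,1)@(15, 3): e=[141,8,53] → █
    (8,1)@(17, 3): e=[161,12,29] → █
    (9,1)@(19, 3): e=[181,16,5] → █
    (10,1)@(21, 3): e=[201,20,-19] → ·
    (2,2)@(5, 5): e=[19,24,159] → █
    (3,2)@(7, 5): e=[39,28,135] → █
    (4,2)@(9, 5): e=[59,32,111] → █
    (9,2)@(19, 5): e=[159,52,-9] → ·
    (2,3)@(5, 7): e=[-3,60,145] → ·
    (3,3)@(7, 7): e=[17,64,121] → █
  covered (25 px):
    · · · · · · · · · · · ·
    · · · · · █ █ █ █ █ · ·
    · · █ █ █ █ █ █ █ · · ·
    · · · █ █ █ █ █ █ · · ·
    · · · · █ █ █ █ · · · ·
    · · · · · █ █ · · · · ·
    · · · · · · █ · · · · ·

Result: "outside"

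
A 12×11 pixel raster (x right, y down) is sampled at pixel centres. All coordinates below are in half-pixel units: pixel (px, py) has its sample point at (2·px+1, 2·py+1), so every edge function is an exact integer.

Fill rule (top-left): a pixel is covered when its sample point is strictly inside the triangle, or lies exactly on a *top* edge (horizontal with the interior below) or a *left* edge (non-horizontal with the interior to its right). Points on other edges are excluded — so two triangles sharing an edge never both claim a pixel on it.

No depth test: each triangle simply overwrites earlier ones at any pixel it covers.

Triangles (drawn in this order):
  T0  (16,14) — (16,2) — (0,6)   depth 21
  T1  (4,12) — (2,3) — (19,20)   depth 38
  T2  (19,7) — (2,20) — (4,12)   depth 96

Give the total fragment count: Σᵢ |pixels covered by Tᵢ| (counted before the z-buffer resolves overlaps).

T0:
  2·area = 192  (B↔C swapped to make it positive)
  edge (16, 14)→(0, 6): d=(-16,-8) top-left  bias=+0
  edge (0, 6)→(16, 2): d=(16,-4) top-left  bias=+0
  edge (16, 2)→(16, 14): d=(0,12) right/bottom  bias=-1
    (6,1)@(13, 3): e=[152,4,36] → #
    (7,1)@(15, 3): e=[168,12,12] → #
    (8,1)@(17, 3): e=[184,20,-12] → ·
    (2,2)@(5, 5): e=[56,4,132] → #
    (3,2)@(7, 5): e=[72,12,108] → #
    (4,2)@(9, 5): e=[88,20,84] → #
    (5,2)@(11, 5): e=[104,28,60] → #
    (8,2)@(17, 5): e=[152,52,-12] → ·
    (1,3)@(3, 7): e=[8,28,156] → #
    (8,3)@(17, 7): e=[120,84,-12] → ·
    (1,4)@(3, 9): e=[-24,60,156] → ·
    (2,4)@(5, 9): e=[-8,68,132] → ·
  covered (24 px):
    · · · · · · · · · · · ·
    · · · · · · # # · · · ·
    · · # # # # # # · · · ·
    · # # # # # # # · · · ·
    · · · # # # # # · · · ·
    · · · · · # # # · · · ·
    · · · · · · · # · · · ·
    · · · · · · · · · · · ·
    · · · · · · · · · · · ·
    · · · · · · · · · · · ·
    · · · · · · · · · · · ·
T1:
  2·area = 119
  edge (4, 12)→(2, 3): d=(-2,-9) top-left  bias=+0
  edge (2, 3)→(19, 20): d=(17,17) right/bottom  bias=-1
  edge (19, 20)→(4, 12): d=(-15,-8) top-left  bias=+0
    (1,2)@(3, 5): e=[5,17,97] → #
    (2,2)@(5, 5): e=[23,-17,113] → ·
    (1,3)@(3, 7): e=[1,51,67] → #
    (2,3)@(5, 7): e=[19,17,83] → #
    (3,3)@(7, 7): e=[37,-17,99] → ·
    (1,4)@(3, 9): e=[-3,85,37] → ·
    (2,4)@(5, 9): e=[15,51,53] → #
    (3,4)@(7, 9): e=[33,17,69] → #
    (4,4)@(9, 9): e=[51,-17,85] → ·
    (2,5)@(5, 11): e=[11,85,23] → #
    (4,5)@(9, 11): e=[47,17,55] → #
    (5,5)@(11, 11): e=[65,-17,71] → ·
  covered (14 px):
    · · · · · · · · · · · ·
    · · · · · · · · · · · ·
    · # · · · · · · · · · ·
    · # # · · · · · · · · ·
    · · # # · · · · · · · ·
    · · # # # · · · · · · ·
    · · · # # # · · · · · ·
    · · · · · # # · · · · ·
    · · · · · · · # · · · ·
    · · · · · · · · · · · ·
    · · · · · · · · · · · ·
T2:
  2·area = 110
  edge (19, 7)→(2, 20): d=(-17,13) right/bottom  bias=-1
  edge (2, 20)→(4, 12): d=(2,-8) top-left  bias=+0
  edge (4, 12)→(19, 7): d=(15,-5) top-left  bias=+0
    (9,3)@(19, 7): e=[0,110,0] → ·  [on edge]
    (6,4)@(13, 9): e=[44,66,0] → #  [on edge]
    (7,4)@(15, 9): e=[18,82,10] → #
    (8,4)@(17, 9): e=[-8,98,20] → ·
    (3,5)@(7, 11): e=[88,22,0] → #  [on edge]
    (4,5)@(9, 11): e=[62,38,10] → #
    (5,5)@(11, 11): e=[36,54,20] → #
    (7,5)@(15, 11): e=[-16,86,40] → ·
    (0,6)@(1, 13): e=[132,-22,0] → ·  [on edge]
    (2,6)@(5, 13): e=[80,10,20] → #
    (6,6)@(13, 13): e=[-24,74,60] → ·
    (2,7)@(5, 15): e=[46,14,50] → #
  covered (15 px):
    · · · · · · · · · · · ·
    · · · · · · · · · · · ·
    · · · · · · · · · · · ·
    · · · · · · · · · · · ·
    · · · · · · # # · · · ·
    · · · # # # # · · · · ·
    · · # # # # · · · · · ·
    · · # # · · · · · · · ·
    · # # · · · · · · · · ·
    · # · · · · · · · · · ·
    · · · · · · · · · · · ·

Answer: 53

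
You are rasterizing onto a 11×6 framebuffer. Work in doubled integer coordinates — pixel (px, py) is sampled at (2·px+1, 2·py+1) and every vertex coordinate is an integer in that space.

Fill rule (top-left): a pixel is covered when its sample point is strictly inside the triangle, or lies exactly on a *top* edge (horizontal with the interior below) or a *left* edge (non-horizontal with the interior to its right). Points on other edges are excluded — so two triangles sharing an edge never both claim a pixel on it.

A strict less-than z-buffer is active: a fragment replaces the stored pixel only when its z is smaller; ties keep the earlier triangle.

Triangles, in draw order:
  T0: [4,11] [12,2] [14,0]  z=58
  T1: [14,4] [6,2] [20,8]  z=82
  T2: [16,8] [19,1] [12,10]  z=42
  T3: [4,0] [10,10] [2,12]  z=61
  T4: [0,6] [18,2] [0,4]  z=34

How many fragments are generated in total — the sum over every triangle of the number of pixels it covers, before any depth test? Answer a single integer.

T0:
  2·area = 2
  edge (4, 11)→(12, 2): d=(8,-9) top-left  bias=+0
  edge (12, 2)→(14, 0): d=(2,-2) top-left  bias=+0
  edge (14, 0)→(4, 11): d=(-10,11) right/bottom  bias=-1
    (6,0)@(13, 1): e=[1,0,1] → #  [on edge]
    (7,0)@(15, 1): e=[19,4,-21] → ·
    (5,1)@(11, 3): e=[-1,0,3] → ·  [on edge]
    (6,1)@(13, 3): e=[17,4,-19] → ·
    (4,2)@(9, 5): e=[-3,0,5] → ·  [on edge]
    (3,3)@(7, 7): e=[-5,0,7] → ·  [on edge]
    (2,4)@(5, 9): e=[-7,0,9] → ·  [on edge]
    (1,5)@(3, 11): e=[-9,0,11] → ·  [on edge]
  covered (1 px):
    · · · · · · # · · · ·
    · · · · · · · · · · ·
    · · · · · · · · · · ·
    · · · · · · · · · · ·
    · · · · · · · · · · ·
    · · · · · · · · · · ·
T1:
  2·area = 20  (B↔C swapped to make it positive)
  edge (14, 4)→(20, 8): d=(6,4) right/bottom  bias=-1
  edge (20, 8)→(6, 2): d=(-14,-6) top-left  bias=+0
  edge (6, 2)→(14, 4): d=(8,2) right/bottom  bias=-1
    (4,1)@(9, 3): e=[14,4,2] → #
    (5,1)@(11, 3): e=[6,16,-2] → ·
    (4,2)@(9, 5): e=[26,-24,18] → ·
    (6,2)@(13, 5): e=[10,0,10] → #  [on edge]
    (7,2)@(15, 5): e=[2,12,6] → #
    (8,2)@(17, 5): e=[-6,24,2] → ·
    (6,3)@(13, 7): e=[22,-28,26] → ·
    (7,3)@(15, 7): e=[14,-16,22] → ·
  covered (3 px):
    · · · · · · · · · · ·
    · · · · # · · · · · ·
    · · · · · · # # · · ·
    · · · · · · · · · · ·
    · · · · · · · · · · ·
    · · · · · · · · · · ·
T2:
  2·area = 22  (B↔C swapped to make it positive)
  edge (16, 8)→(12, 10): d=(-4,2) right/bottom  bias=-1
  edge (12, 10)→(19, 1): d=(7,-9) top-left  bias=+0
  edge (19, 1)→(16, 8): d=(-3,7) right/bottom  bias=-1
    (9,0)@(19, 1): e=[22,0,0] → ·  [on edge]
    (8,2)@(17, 5): e=[10,10,2] → #
    (9,2)@(19, 5): e=[6,28,-12] → ·
    (7,3)@(15, 7): e=[6,6,10] → #
    (8,3)@(17, 7): e=[2,24,-4] → ·
    (6,4)@(13, 9): e=[2,2,18] → #
    (7,4)@(15, 9): e=[-2,20,4] → ·
    (6,5)@(13, 11): e=[-6,16,12] → ·
  covered (3 px):
    · · · · · · · · · · ·
    · · · · · · · · · · ·
    · · · · · · · · # · ·
    · · · · · · · # · · ·
    · · · · · · # · · · ·
    · · · · · · · · · · ·
T3:
  2·area = 92
  edge (4, 0)→(10, 10): d=(6,10) right/bottom  bias=-1
  edge (10, 10)→(2, 12): d=(-8,2) right/bottom  bias=-1
  edge (2, 12)→(4, 0): d=(2,-12) top-left  bias=+0
    (2,1)@(5, 3): e=[8,66,18] → #
    (3,1)@(7, 3): e=[-12,62,42] → ·
    (2,2)@(5, 5): e=[20,50,22] → #
    (3,2)@(7, 5): e=[0,46,46] → ·  [on edge]
    (1,3)@(3, 7): e=[52,38,2] → #
    (3,3)@(7, 7): e=[12,30,50] → #
    (4,3)@(9, 7): e=[-8,26,74] → ·
    (1,4)@(3, 9): e=[64,22,6] → #
    (4,4)@(9, 9): e=[4,10,78] → #
    (5,4)@(11, 9): e=[-16,6,102] → ·
    (1,5)@(3, 11): e=[76,6,10] → #
    (3,5)@(7, 11): e=[36,-2,58] → ·
  covered (11 px):
    · · · · · · · · · · ·
    · · # · · · · · · · ·
    · · # · · · · · · · ·
    · # # # · · · · · · ·
    · # # # # · · · · · ·
    · # # · · · · · · · ·
T4:
  2·area = 36  (B↔C swapped to make it positive)
  edge (0, 6)→(0, 4): d=(0,-2) top-left  bias=+0
  edge (0, 4)→(18, 2): d=(18,-2) top-left  bias=+0
  edge (18, 2)→(0, 6): d=(-18,4) right/bottom  bias=-1
    (4,1)@(9, 3): e=[18,0,18] → #  [on edge]
    (5,1)@(11, 3): e=[22,4,10] → #
    (6,1)@(13, 3): e=[26,8,2] → #
    (7,1)@(15, 3): e=[30,12,-6] → ·
    (0,2)@(1, 5): e=[2,20,14] → #
    (1,2)@(3, 5): e=[6,24,6] → #
    (2,2)@(5, 5): e=[10,28,-2] → ·
    (4,2)@(9, 5): e=[18,36,-18] → ·
    (5,2)@(11, 5): e=[22,40,-26] → ·
    (6,2)@(13, 5): e=[26,44,-34] → ·
    (0,3)@(1, 7): e=[2,56,-22] → ·
    (1,3)@(3, 7): e=[6,60,-30] → ·
  covered (5 px):
    · · · · · · · · · · ·
    · · · · # # # · · · ·
    # # · · · · · · · · ·
    · · · · · · · · · · ·
    · · · · · · · · · · ·
    · · · · · · · · · · ·

Result: 23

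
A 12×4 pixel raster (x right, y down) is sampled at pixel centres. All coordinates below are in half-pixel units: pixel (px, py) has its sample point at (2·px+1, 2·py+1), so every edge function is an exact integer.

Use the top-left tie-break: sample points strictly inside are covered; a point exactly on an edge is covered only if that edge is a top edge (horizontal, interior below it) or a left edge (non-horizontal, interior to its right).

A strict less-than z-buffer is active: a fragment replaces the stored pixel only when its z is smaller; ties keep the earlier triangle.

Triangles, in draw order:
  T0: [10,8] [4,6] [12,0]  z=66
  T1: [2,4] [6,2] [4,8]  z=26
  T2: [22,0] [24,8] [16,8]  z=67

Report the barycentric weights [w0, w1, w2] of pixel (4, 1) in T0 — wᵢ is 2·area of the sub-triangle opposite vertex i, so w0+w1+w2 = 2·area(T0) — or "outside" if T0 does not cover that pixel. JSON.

T0:
  2·area = 52
  edge (10, 8)→(4, 6): d=(-6,-2) top-left  bias=+0
  edge (4, 6)→(12, 0): d=(8,-6) top-left  bias=+0
  edge (12, 0)→(10, 8): d=(-2,8) right/bottom  bias=-1
    (5,0)@(11, 1): e=[44,2,6] → █
    (6,0)@(13, 1): e=[48,14,-10] → ·
    (4,1)@(9, 3): e=[28,6,18] → █
    (6,1)@(13, 3): e=[36,30,-14] → ·
    (0,2)@(1, 5): e=[0,-26,78] → ·  [on edge]
    (3,2)@(7, 5): e=[12,10,30] → █
    (5,2)@(11, 5): e=[20,34,-2] → ·
    (3,3)@(7, 7): e=[0,26,26] → █  [on edge]
    (5,3)@(11, 7): e=[8,50,-6] → ·
  covered (7 px):
    · · · · · █ · · · · · ·
    · · · · █ █ · · · · · ·
    · · · █ █ · · · · · · ·
    · · · █ █ · · · · · · ·
T1:
  2·area = 20
  edge (2, 4)→(6, 2): d=(4,-2) top-left  bias=+0
  edge (6, 2)→(4, 8): d=(-2,6) right/bottom  bias=-1
  edge (4, 8)→(2, 4): d=(-2,-4) top-left  bias=+0
    (2,1)@(5, 3): e=[2,4,14] → █
    (3,1)@(7, 3): e=[6,-8,22] → ·
    (1,2)@(3, 5): e=[6,12,2] → █
    (2,2)@(5, 5): e=[10,0,10] → ·  [on edge]
    (1,3)@(3, 7): e=[14,8,-2] → ·
  covered (2 px):
    · · · · · · · · · · · ·
    · · █ · · · · · · · · ·
    · █ · · · · · · · · · ·
    · · · · · · · · · · · ·
T2:
  2·area = 64
  edge (22, 0)→(24, 8): d=(2,8) right/bottom  bias=-1
  edge (24, 8)→(16, 8): d=(-8,0) right/bottom  bias=-1
  edge (16, 8)→(22, 0): d=(6,-8) top-left  bias=+0
    (10,1)@(21, 3): e=[14,40,10] → █
    (11,1)@(23, 3): e=[-2,40,26] → ·
    (9,2)@(19, 5): e=[34,24,6] → █
    (11,2)@(23, 5): e=[2,24,38] → █
    (8,3)@(17, 7): e=[54,8,2] → █
  covered (8 px):
    · · · · · · · · · · · ·
    · · · · · · · · · · █ ·
    · · · · · · · · · █ █ █
    · · · · · · · · █ █ █ █

Final: [6,18,28]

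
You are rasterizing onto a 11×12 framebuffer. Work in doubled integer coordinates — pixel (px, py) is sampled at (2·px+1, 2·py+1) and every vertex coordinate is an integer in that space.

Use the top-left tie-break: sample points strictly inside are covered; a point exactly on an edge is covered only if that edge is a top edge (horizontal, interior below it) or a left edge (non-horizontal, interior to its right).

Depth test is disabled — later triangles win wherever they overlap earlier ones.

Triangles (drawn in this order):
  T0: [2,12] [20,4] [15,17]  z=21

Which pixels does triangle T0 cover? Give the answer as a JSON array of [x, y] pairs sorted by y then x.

T0:
  2·area = 194
  edge (2, 12)→(20, 4): d=(18,-8) top-left  bias=+0
  edge (20, 4)→(15, 17): d=(-5,13) right/bottom  bias=-1
  edge (15, 17)→(2, 12): d=(-13,-5) top-left  bias=+0
    (9,2)@(19, 5): e=[10,8,176] → #
    (10,2)@(21, 5): e=[26,-18,186] → ·
    (7,3)@(15, 7): e=[14,50,130] → #
    (8,3)@(17, 7): e=[30,24,140] → #
    (9,3)@(19, 7): e=[46,-2,150] → ·
    (4,4)@(9, 9): e=[2,118,74] → #
    (5,4)@(11, 9): e=[18,92,84] → #
    (6,4)@(13, 9): e=[34,66,94] → #
    (9,4)@(19, 9): e=[82,-12,124] → ·
    (2,5)@(5, 11): e=[6,160,28] → #
    (3,5)@(7, 11): e=[22,134,38] → #
    (9,5)@(19, 11): e=[118,-22,98] → ·
    (7,8)@(15, 17): e=[194,0,0] → ·  [on edge]
  covered (24 px):
    · · · · · · · · · · ·
    · · · · · · · · · · ·
    · · · · · · · · · # ·
    · · · · · · · # # · ·
    · · · · # # # # # · ·
    · · # # # # # # # · ·
    · · # # # # # # · · ·
    · · · · · # # # · · ·
    · · · · · · · · · · ·
    · · · · · · · · · · ·
    · · · · · · · · · · ·
    · · · · · · · · · · ·

Result: [[9,2],[7,3],[8,3],[4,4],[5,4],[6,4],[7,4],[8,4],[2,5],[3,5],[4,5],[5,5],[6,5],[7,5],[8,5],[2,6],[3,6],[4,6],[5,6],[6,6],[7,6],[5,7],[6,7],[7,7]]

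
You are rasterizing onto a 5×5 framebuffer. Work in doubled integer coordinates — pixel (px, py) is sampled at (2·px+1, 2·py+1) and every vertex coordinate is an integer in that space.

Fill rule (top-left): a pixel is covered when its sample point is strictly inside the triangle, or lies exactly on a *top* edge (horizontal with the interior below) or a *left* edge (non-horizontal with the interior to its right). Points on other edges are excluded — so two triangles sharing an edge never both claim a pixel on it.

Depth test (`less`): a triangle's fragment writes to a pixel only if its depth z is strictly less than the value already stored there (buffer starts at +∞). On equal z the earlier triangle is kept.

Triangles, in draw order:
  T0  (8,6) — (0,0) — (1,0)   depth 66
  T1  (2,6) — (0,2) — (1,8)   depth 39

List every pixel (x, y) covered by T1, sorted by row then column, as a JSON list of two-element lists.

T0:
  2·area = 6
  edge (8, 6)→(0, 0): d=(-8,-6) top-left  bias=+0
  edge (0, 0)→(1, 0): d=(1,0) top-left  bias=+0
  edge (1, 0)→(8, 6): d=(7,6) right/bottom  bias=-1
  covered (0 px):
    · · · · ·
    · · · · ·
    · · · · ·
    · · · · ·
    · · · · ·
T1:
  2·area = 8  (B↔C swapped to make it positive)
  edge (2, 6)→(1, 8): d=(-1,2) right/bottom  bias=-1
  edge (1, 8)→(0, 2): d=(-1,-6) top-left  bias=+0
  edge (0, 2)→(2, 6): d=(2,4) right/bottom  bias=-1
    (0,2)@(1, 5): e=[3,3,2] → #
    (1,2)@(3, 5): e=[-1,15,-6] → ·
    (0,3)@(1, 7): e=[1,1,6] → #
    (1,3)@(3, 7): e=[-3,13,-2] → ·
    (0,4)@(1, 9): e=[-1,-1,10] → ·
  covered (2 px):
    · · · · ·
    · · · · ·
    # · · · ·
    # · · · ·
    · · · · ·

Result: [[0,2],[0,3]]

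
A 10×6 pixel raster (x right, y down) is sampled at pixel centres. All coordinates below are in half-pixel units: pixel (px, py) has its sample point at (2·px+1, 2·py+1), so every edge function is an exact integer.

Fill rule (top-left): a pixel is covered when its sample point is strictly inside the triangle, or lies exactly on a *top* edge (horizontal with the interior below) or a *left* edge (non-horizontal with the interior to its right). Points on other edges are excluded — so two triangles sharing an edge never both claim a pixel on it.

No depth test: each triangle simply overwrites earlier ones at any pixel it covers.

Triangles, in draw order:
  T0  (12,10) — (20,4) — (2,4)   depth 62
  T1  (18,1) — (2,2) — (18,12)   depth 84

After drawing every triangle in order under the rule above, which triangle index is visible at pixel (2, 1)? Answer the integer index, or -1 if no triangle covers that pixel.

T0:
  2·area = 108  (B↔C swapped to make it positive)
  edge (12, 10)→(2, 4): d=(-10,-6) top-left  bias=+0
  edge (2, 4)→(20, 4): d=(18,0) top-left  bias=+0
  edge (20, 4)→(12, 10): d=(-8,6) right/bottom  bias=-1
    (2,2)@(5, 5): e=[8,18,82] → █
    (3,2)@(7, 5): e=[20,18,70] → █
    (4,2)@(9, 5): e=[32,18,58] → █
    (5,2)@(11, 5): e=[44,18,46] → █
    (6,2)@(13, 5): e=[56,18,34] → █
    (7,2)@(15, 5): e=[68,18,22] → █
    (8,2)@(17, 5): e=[80,18,10] → █
    (9,2)@(19, 5): e=[92,18,-2] → ·
    (2,3)@(5, 7): e=[-12,54,66] → ·
    (3,3)@(7, 7): e=[0,54,54] → █  [on edge]
    (8,3)@(17, 7): e=[60,54,-6] → ·
    (3,4)@(7, 9): e=[-20,90,38] → ·
  covered (14 px):
    · · · · · · · · · ·
    · · · · · · · · · ·
    · · █ █ █ █ █ █ █ ·
    · · · █ █ █ █ █ · ·
    · · · · · █ █ · · ·
    · · · · · · · · · ·
T1:
  2·area = 176  (B↔C swapped to make it positive)
  edge (18, 1)→(18, 12): d=(0,11) right/bottom  bias=-1
  edge (18, 12)→(2, 2): d=(-16,-10) top-left  bias=+0
  edge (2, 2)→(18, 1): d=(16,-1) top-left  bias=+0
    (2,1)@(5, 3): e=[143,14,19] → █
    (3,1)@(7, 3): e=[121,34,21] → █
    (4,1)@(9, 3): e=[99,54,23] → █
    (5,1)@(11, 3): e=[77,74,25] → █
    (6,1)@(13, 3): e=[55,94,27] → █
    (7,1)@(15, 3): e=[33,114,29] → █
    (8,1)@(17, 3): e=[11,134,31] → █
    (9,1)@(19, 3): e=[-11,154,33] → ·
    (2,2)@(5, 5): e=[143,-18,51] → ·
    (3,2)@(7, 5): e=[121,2,53] → █
    (9,2)@(19, 5): e=[-11,122,65] → ·
    (3,3)@(7, 7): e=[121,-30,85] → ·
  covered (20 px):
    · · · · · · · · · ·
    · · █ █ █ █ █ █ █ ·
    · · · █ █ █ █ █ █ ·
    · · · · · █ █ █ █ ·
    · · · · · · · █ █ ·
    · · · · · · · · █ ·

Z-buffer (winner per pixel, '.' = empty):
  . . . . . . . . . .
  . . 1 1 1 1 1 1 1 .
  . . 0 1 1 1 1 1 1 .
  . . . 0 0 1 1 1 1 .
  . . . . . 0 0 1 1 .
  . . . . . . . . 1 .

Result: 1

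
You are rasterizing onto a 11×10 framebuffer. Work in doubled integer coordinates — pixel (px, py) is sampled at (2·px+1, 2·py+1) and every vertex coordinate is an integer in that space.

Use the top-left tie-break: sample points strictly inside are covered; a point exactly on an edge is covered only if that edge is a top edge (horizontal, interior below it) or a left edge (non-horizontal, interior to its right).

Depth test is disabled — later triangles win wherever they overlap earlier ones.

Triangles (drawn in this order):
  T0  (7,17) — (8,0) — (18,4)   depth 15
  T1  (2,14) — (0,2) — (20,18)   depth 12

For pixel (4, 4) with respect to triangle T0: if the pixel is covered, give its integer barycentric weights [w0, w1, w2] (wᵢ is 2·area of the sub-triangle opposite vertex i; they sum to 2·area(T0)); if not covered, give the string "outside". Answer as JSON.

T0:
  2·area = 174
  edge (7, 17)→(8, 0): d=(1,-17) top-left  bias=+0
  edge (8, 0)→(18, 4): d=(10,4) right/bottom  bias=-1
  edge (18, 4)→(7, 17): d=(-11,13) right/bottom  bias=-1
    (4,0)@(9, 1): e=[18,6,150] → X
    (5,0)@(11, 1): e=[52,-2,124] → .
    (4,1)@(9, 3): e=[20,26,128] → X
    (5,1)@(11, 3): e=[54,18,102] → X
    (6,1)@(13, 3): e=[88,10,76] → X
    (7,1)@(15, 3): e=[122,2,50] → X
    (8,1)@(17, 3): e=[156,-6,24] → .
    (4,2)@(9, 5): e=[22,46,106] → X
    (8,2)@(17, 5): e=[158,14,2] → X
    (9,2)@(19, 5): e=[192,6,-24] → .
    (4,3)@(9, 7): e=[24,66,84] → X
    (8,3)@(17, 7): e=[160,34,-20] → .
    (3,8)@(7, 17): e=[0,174,0] → .  [on edge]
  covered (20 px):
    . . . . X . . . . . .
    . . . . X X X X . . .
    . . . . X X X X X . .
    . . . . X X X X . . .
    . . . . X X X . . . .
    . . . . X X . . . . .
    . . . . X . . . . . .
    . . . . . . . . . . .
    . . . . . . . . . . .
    . . . . . . . . . . .
T1:
  2·area = 208
  edge (2, 14)→(0, 2): d=(-2,-12) top-left  bias=+0
  edge (0, 2)→(20, 18): d=(20,16) right/bottom  bias=-1
  edge (20, 18)→(2, 14): d=(-18,-4) top-left  bias=+0
    (0,1)@(1, 3): e=[10,4,194] → X
    (1,1)@(3, 3): e=[34,-28,202] → .
    (0,2)@(1, 5): e=[6,44,158] → X
    (1,2)@(3, 5): e=[30,12,166] → X
    (2,2)@(5, 5): e=[54,-20,174] → .
    (0,3)@(1, 7): e=[2,84,122] → X
    (2,3)@(5, 7): e=[50,20,138] → X
    (3,3)@(7, 7): e=[74,-12,146] → .
    (0,4)@(1, 9): e=[-2,124,86] → .
    (1,4)@(3, 9): e=[22,92,94] → X
    (3,4)@(7, 9): e=[70,28,110] → X
    (4,4)@(9, 9): e=[94,-4,118] → .
  covered (26 px):
    . . . . . . . . . . .
    X . . . . . . . . . .
    X X . . . . . . . . .
    X X X . . . . . . . .
    . X X X . . . . . . .
    . X X X X X . . . . .
    . X X X X X X . . . .
    . . . X X X X X . . .
    . . . . . . . . X . .
    . . . . . . . . . . .

Answer: [86,62,26]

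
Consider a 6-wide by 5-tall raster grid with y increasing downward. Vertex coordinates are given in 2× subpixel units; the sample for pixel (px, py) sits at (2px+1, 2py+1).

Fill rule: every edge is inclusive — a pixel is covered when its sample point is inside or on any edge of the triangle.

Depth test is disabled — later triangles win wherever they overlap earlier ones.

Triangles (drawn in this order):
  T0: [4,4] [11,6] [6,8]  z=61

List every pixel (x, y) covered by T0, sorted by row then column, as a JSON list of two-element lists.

T0:
  2·area = 24
  edge (4, 4)→(11, 6): d=(7,2) inclusive
  edge (11, 6)→(6, 8): d=(-5,2) inclusive
  edge (6, 8)→(4, 4): d=(-2,-4) inclusive
    (2,2)@(5, 5): e=[5,17,2] → █
    (3,2)@(7, 5): e=[1,13,10] → █
    (4,2)@(9, 5): e=[-3,9,18] → ·
    (2,3)@(5, 7): e=[19,7,-2] → ·
    (3,3)@(7, 7): e=[15,3,6] → █
    (4,3)@(9, 7): e=[11,-1,14] → ·
    (3,4)@(7, 9): e=[29,-7,2] → ·
  covered (3 px):
    · · · · · ·
    · · · · · ·
    · · █ █ · ·
    · · · █ · ·
    · · · · · ·

Answer: [[2,2],[3,2],[3,3]]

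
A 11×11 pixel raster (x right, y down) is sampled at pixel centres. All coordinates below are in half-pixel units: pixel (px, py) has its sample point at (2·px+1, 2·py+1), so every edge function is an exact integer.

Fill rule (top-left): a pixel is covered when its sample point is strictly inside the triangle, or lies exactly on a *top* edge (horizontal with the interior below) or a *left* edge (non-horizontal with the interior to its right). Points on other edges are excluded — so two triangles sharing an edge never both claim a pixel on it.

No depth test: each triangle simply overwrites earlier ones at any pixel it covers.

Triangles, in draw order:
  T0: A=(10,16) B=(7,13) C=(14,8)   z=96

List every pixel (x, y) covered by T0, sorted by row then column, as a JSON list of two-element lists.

T0:
  2·area = 36
  edge (10, 16)→(7, 13): d=(-3,-3) top-left  bias=+0
  edge (7, 13)→(14, 8): d=(7,-5) top-left  bias=+0
  edge (14, 8)→(10, 16): d=(-4,8) right/bottom  bias=-1
    (10,1)@(21, 3): e=[72,0,-36] → .  [on edge]
    (0,3)@(1, 7): e=[0,-72,108] → .  [on edge]
    (1,4)@(3, 9): e=[0,-48,84] → .  [on edge]
    (6,4)@(13, 9): e=[30,2,4] → X
    (7,4)@(15, 9): e=[36,12,-12] → .
    (2,5)@(5, 11): e=[0,-24,60] → .  [on edge]
    (5,5)@(11, 11): e=[18,6,12] → X
    (6,5)@(13, 11): e=[24,16,-4] → .
    (3,6)@(7, 13): e=[0,0,36] → X  [on edge]
    (4,6)@(9, 13): e=[6,10,20] → X
    (6,6)@(13, 13): e=[18,30,-12] → .
    (3,7)@(7, 15): e=[-6,14,28] → .
    (4,7)@(9, 15): e=[0,24,12] → X  [on edge]
    (5,8)@(11, 17): e=[0,48,-12] → .  [on edge]
    (6,9)@(13, 19): e=[0,72,-36] → .  [on edge]
    (7,10)@(15, 21): e=[0,96,-60] → .  [on edge]
  covered (6 px):
    . . . . . . . . . . .
    . . . . . . . . . . .
    . . . . . . . . . . .
    . . . . . . . . . . .
    . . . . . . X . . . .
    . . . . . X . . . . .
    . . . X X X . . . . .
    . . . . X . . . . . .
    . . . . . . . . . . .
    . . . . . . . . . . .
    . . . . . . . . . . .

Final: [[6,4],[5,5],[3,6],[4,6],[5,6],[4,7]]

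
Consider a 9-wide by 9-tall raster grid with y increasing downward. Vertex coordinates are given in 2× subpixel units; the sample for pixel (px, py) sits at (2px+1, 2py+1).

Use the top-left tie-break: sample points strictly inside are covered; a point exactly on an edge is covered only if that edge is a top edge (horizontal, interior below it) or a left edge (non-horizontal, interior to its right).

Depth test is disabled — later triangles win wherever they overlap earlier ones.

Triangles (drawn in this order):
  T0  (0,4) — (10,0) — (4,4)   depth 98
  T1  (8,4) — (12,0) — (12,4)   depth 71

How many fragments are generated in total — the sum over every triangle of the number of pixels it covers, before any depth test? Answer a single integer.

T0:
  2·area = 16
  edge (0, 4)→(10, 0): d=(10,-4) top-left  bias=+0
  edge (10, 0)→(4, 4): d=(-6,4) right/bottom  bias=-1
  edge (4, 4)→(0, 4): d=(-4,0) right/bottom  bias=-1
    (1,1)@(3, 3): e=[2,10,4] → █
    (2,1)@(5, 3): e=[10,2,4] → █
    (3,1)@(7, 3): e=[18,-6,4] → ·
    (1,2)@(3, 5): e=[22,-2,-4] → ·
    (2,2)@(5, 5): e=[30,-10,-4] → ·
  covered (2 px):
    · · · · · · · · ·
    · █ █ · · · · · ·
    · · · · · · · · ·
    · · · · · · · · ·
    · · · · · · · · ·
    · · · · · · · · ·
    · · · · · · · · ·
    · · · · · · · · ·
    · · · · · · · · ·
T1:
  2·area = 16
  edge (8, 4)→(12, 0): d=(4,-4) top-left  bias=+0
  edge (12, 0)→(12, 4): d=(0,4) right/bottom  bias=-1
  edge (12, 4)→(8, 4): d=(-4,0) right/bottom  bias=-1
    (5,0)@(11, 1): e=[0,4,12] → █  [on edge]
    (6,0)@(13, 1): e=[8,-4,12] → ·
    (4,1)@(9, 3): e=[0,12,4] → █  [on edge]
    (6,1)@(13, 3): e=[16,-4,4] → ·
    (3,2)@(7, 5): e=[0,20,-4] → ·  [on edge]
    (4,2)@(9, 5): e=[8,12,-4] → ·
    (5,2)@(11, 5): e=[16,4,-4] → ·
    (2,3)@(5, 7): e=[0,28,-12] → ·  [on edge]
    (1,4)@(3, 9): e=[0,36,-20] → ·  [on edge]
    (0,5)@(1, 11): e=[0,44,-28] → ·  [on edge]
  covered (3 px):
    · · · · · █ · · ·
    · · · · █ █ · · ·
    · · · · · · · · ·
    · · · · · · · · ·
    · · · · · · · · ·
    · · · · · · · · ·
    · · · · · · · · ·
    · · · · · · · · ·
    · · · · · · · · ·

Result: 5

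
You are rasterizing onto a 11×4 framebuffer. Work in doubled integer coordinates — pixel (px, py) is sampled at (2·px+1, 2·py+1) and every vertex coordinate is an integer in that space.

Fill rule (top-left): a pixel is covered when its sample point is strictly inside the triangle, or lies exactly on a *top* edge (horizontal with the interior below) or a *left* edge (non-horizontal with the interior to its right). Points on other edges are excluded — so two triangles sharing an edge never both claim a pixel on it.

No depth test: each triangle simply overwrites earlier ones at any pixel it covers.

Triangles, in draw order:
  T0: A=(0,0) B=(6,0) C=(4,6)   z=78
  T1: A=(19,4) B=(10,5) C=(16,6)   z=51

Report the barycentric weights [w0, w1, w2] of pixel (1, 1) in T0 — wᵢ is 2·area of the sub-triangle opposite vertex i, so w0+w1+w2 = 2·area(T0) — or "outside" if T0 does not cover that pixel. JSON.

T0:
  2·area = 36
  edge (0, 0)→(6, 0): d=(6,0) top-left  bias=+0
  edge (6, 0)→(4, 6): d=(-2,6) right/bottom  bias=-1
  edge (4, 6)→(0, 0): d=(-4,-6) top-left  bias=+0
    (0,0)@(1, 1): e=[6,28,2] → █
    (1,0)@(3, 1): e=[6,16,14] → █
    (2,0)@(5, 1): e=[6,4,26] → █
    (3,0)@(7, 1): e=[6,-8,38] → ·
    (0,1)@(1, 3): e=[18,24,-6] → ·
    (1,1)@(3, 3): e=[18,12,6] → █
    (2,1)@(5, 3): e=[18,0,18] → ·  [on edge]
    (1,2)@(3, 5): e=[30,8,-2] → ·
  covered (4 px):
    █ █ █ · · · · · · · ·
    · █ · · · · · · · · ·
    · · · · · · · · · · ·
    · · · · · · · · · · ·
T1:
  2·area = 15  (B↔C swapped to make it positive)
  edge (19, 4)→(16, 6): d=(-3,2) right/bottom  bias=-1
  edge (16, 6)→(10, 5): d=(-6,-1) top-left  bias=+0
  edge (10, 5)→(19, 4): d=(9,-1) top-left  bias=+0
    (5,2)@(11, 5): e=[13,1,1] → █
    (6,2)@(13, 5): e=[9,3,3] → █
    (7,2)@(15, 5): e=[5,5,5] → █
    (8,2)@(17, 5): e=[1,7,7] → █
    (9,2)@(19, 5): e=[-3,9,9] → ·
    (5,3)@(11, 7): e=[7,-11,19] → ·
    (6,3)@(13, 7): e=[3,-9,21] → ·
    (7,3)@(15, 7): e=[-1,-7,23] → ·
    (8,3)@(17, 7): e=[-5,-5,25] → ·
  covered (4 px):
    · · · · · · · · · · ·
    · · · · · · · · · · ·
    · · · · · █ █ █ █ · ·
    · · · · · · · · · · ·

Final: [12,6,18]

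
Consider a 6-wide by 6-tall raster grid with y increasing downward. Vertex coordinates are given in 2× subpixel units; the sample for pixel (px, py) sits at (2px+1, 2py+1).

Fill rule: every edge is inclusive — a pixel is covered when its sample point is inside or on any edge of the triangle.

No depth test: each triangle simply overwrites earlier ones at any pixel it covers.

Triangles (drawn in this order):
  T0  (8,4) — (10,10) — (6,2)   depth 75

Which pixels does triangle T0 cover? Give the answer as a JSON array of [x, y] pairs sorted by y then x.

T0:
  2·area = 8
  edge (8, 4)→(10, 10): d=(2,6) inclusive
  edge (10, 10)→(6, 2): d=(-4,-8) inclusive
  edge (6, 2)→(8, 4): d=(2,2) inclusive
    (2,0)@(5, 1): e=[12,-4,0] → .  [on edge]
    (3,0)@(7, 1): e=[0,12,-4] → .  [on edge]
    (3,1)@(7, 3): e=[4,4,0] → X  [on edge]
    (4,1)@(9, 3): e=[-8,20,-4] → .
    (3,2)@(7, 5): e=[8,-4,4] → .
    (4,2)@(9, 5): e=[-4,12,0] → .  [on edge]
    (4,3)@(9, 7): e=[0,4,4] → X  [on edge]
    (5,3)@(11, 7): e=[-12,20,0] → .  [on edge]
    (4,4)@(9, 9): e=[4,-4,8] → .
  covered (2 px):
    . . . . . .
    . . . X . .
    . . . . . .
    . . . . X .
    . . . . . .
    . . . . . .

Final: [[3,1],[4,3]]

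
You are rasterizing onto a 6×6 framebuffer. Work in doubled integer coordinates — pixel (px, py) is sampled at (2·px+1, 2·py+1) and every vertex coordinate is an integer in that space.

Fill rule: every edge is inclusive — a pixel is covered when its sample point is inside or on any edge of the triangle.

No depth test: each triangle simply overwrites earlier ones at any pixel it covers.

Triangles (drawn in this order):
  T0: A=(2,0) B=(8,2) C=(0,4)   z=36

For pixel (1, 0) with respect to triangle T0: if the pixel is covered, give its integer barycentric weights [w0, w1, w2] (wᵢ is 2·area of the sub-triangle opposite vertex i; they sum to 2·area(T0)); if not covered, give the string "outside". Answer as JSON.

T0:
  2·area = 28
  edge (2, 0)→(8, 2): d=(6,2) inclusive
  edge (8, 2)→(0, 4): d=(-8,2) inclusive
  edge (0, 4)→(2, 0): d=(2,-4) inclusive
    (1,0)@(3, 1): e=[4,18,6] → #
    (2,0)@(5, 1): e=[0,14,14] → #  [on edge]
    (3,0)@(7, 1): e=[-4,10,22] → ·
    (0,1)@(1, 3): e=[20,6,2] → #
    (2,1)@(5, 3): e=[12,-2,18] → ·
    (5,1)@(11, 3): e=[0,-14,42] → ·  [on edge]
    (0,2)@(1, 5): e=[32,-10,6] → ·
    (1,2)@(3, 5): e=[28,-14,14] → ·
  covered (4 px):
    · # # · · ·
    # # · · · ·
    · · · · · ·
    · · · · · ·
    · · · · · ·
    · · · · · ·

Result: [18,6,4]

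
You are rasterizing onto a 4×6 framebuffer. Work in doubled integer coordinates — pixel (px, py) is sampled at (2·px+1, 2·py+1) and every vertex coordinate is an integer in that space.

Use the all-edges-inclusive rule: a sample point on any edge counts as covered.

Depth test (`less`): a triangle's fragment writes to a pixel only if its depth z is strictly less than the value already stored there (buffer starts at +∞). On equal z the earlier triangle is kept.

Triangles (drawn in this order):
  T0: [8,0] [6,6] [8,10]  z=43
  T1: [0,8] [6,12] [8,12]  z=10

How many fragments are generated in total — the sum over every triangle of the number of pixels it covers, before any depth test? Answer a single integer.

T0:
  2·area = 20  (B↔C swapped to make it positive)
  edge (8, 0)→(8, 10): d=(0,10) inclusive
  edge (8, 10)→(6, 6): d=(-2,-4) inclusive
  edge (6, 6)→(8, 0): d=(2,-6) inclusive
    (3,1)@(7, 3): e=[10,10,0] → █  [on edge]
    (3,2)@(7, 5): e=[10,6,4] → █
    (3,3)@(7, 7): e=[10,2,8] → █
    (2,4)@(5, 9): e=[30,-10,0] → ·  [on edge]
    (3,4)@(7, 9): e=[10,-2,12] → ·
  covered (3 px):
    · · · ·
    · · · █
    · · · █
    · · · █
    · · · ·
    · · · ·
T1:
  2·area = 8  (B↔C swapped to make it positive)
  edge (0, 8)→(8, 12): d=(8,4) inclusive
  edge (8, 12)→(6, 12): d=(-2,0) inclusive
  edge (6, 12)→(0, 8): d=(-6,-4) inclusive
    (2,5)@(5, 11): e=[4,2,2] → █
    (3,5)@(7, 11): e=[-4,2,10] → ·
  covered (1 px):
    · · · ·
    · · · ·
    · · · ·
    · · · ·
    · · · ·
    · · █ ·

Answer: 4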